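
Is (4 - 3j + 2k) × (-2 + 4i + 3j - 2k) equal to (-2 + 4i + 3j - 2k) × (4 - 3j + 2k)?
No: pq = 5 + 16i + 26j ≠ 5 + 16i + 10j - 24k = qp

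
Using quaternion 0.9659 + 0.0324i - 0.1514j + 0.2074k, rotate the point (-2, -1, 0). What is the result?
(-1.326, -1.694, -0.612)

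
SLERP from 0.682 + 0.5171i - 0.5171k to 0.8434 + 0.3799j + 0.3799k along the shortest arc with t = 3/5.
0.9293 + 0.2545i + 0.2674j + 0.0129k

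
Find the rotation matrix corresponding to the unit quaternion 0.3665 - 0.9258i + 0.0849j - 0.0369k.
[[0.9829, -0.1302, 0.1306], [-0.1842, -0.7169, 0.6723], [0.0061, -0.6849, -0.7286]]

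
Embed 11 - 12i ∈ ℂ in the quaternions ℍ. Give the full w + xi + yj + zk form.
11 - 12i + 0j + 0k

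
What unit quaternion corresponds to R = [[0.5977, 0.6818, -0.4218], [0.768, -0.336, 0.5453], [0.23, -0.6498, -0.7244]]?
-0.3665 + 0.8152i + 0.4446j - 0.0588k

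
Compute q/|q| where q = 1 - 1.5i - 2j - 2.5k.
0.2722 - 0.4082i - 0.5443j - 0.6804k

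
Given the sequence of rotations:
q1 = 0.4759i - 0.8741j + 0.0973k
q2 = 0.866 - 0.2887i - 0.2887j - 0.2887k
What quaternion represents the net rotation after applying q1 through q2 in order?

q2 · q1 = -0.0869 + 0.1317i - 0.8663j + 0.474k
-0.0869 + 0.1317i - 0.8663j + 0.474k


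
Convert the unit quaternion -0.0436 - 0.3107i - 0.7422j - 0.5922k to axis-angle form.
axis = (-0.311, -0.7429, -0.5928), θ = 185°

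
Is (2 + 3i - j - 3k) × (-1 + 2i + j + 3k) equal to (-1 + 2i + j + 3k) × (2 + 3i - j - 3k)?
No: pq = 2 + i - 12j + 14k ≠ 2 + i + 18j + 4k = qp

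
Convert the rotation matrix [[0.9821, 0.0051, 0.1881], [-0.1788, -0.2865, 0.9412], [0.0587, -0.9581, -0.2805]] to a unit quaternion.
0.5948 - 0.7983i + 0.0544j - 0.0773k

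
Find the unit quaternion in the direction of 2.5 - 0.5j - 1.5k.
0.8452 - 0.169j - 0.5071k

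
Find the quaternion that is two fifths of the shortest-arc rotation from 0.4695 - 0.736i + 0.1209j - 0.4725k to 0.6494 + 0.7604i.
0.0074 - 0.9339i + 0.0886j - 0.3464k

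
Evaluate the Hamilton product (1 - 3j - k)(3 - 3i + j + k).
7 - 5i - 5j - 11k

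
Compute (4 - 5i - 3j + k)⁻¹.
0.0784 + 0.098i + 0.0588j - 0.0196k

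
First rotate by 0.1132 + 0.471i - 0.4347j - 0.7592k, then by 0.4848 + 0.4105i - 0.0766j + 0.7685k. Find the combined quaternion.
0.4117 + 0.667i + 0.4542j - 0.4234k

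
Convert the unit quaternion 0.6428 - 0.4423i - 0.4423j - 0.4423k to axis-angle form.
axis = (-√3/3, -√3/3, -√3/3), θ = 100°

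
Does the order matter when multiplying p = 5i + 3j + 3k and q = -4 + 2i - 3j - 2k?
Yes: pq = 5 - 17i + 4j - 33k ≠ 5 - 23i - 28j + 9k = qp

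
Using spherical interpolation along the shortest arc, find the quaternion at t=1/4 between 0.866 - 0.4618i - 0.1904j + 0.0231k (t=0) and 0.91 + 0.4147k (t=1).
0.9133 - 0.3573i - 0.1473j + 0.1287k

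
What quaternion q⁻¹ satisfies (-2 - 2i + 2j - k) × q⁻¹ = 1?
-0.1538 + 0.1538i - 0.1538j + 0.0769k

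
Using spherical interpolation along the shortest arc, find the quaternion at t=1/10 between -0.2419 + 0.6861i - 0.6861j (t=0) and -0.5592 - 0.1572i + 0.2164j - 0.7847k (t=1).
-0.1537 + 0.6897i - 0.6983j + 0.1142k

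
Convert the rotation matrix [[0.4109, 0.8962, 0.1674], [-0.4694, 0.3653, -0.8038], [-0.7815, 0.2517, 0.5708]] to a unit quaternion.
0.766 + 0.3445i + 0.3097j - 0.4457k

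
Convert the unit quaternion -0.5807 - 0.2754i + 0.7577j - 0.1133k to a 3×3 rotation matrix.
[[-0.1739, -0.5489, -0.8176], [-0.2858, 0.8226, -0.4915], [0.9424, 0.1482, -0.2999]]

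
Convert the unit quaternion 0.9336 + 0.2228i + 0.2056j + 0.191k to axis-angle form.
axis = (0.6218, 0.5738, 0.533), θ = 42°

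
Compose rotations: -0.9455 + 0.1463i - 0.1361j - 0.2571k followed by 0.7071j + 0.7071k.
0.278 - 0.0856i - 0.5651j - 0.772k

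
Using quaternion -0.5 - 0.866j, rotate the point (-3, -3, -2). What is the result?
(-0.232, -3, 3.598)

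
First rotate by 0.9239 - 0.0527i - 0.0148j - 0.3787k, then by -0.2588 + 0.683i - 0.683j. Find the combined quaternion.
-0.2132 + 0.9033i - 0.3685j + 0.0519k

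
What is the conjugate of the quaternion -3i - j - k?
3i + j + k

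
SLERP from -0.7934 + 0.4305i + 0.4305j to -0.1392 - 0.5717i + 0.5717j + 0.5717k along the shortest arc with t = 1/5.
-0.7747 + 0.2329i + 0.5641j + 0.1656k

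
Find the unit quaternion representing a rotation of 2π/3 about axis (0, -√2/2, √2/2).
0.5 - 0.6124j + 0.6124k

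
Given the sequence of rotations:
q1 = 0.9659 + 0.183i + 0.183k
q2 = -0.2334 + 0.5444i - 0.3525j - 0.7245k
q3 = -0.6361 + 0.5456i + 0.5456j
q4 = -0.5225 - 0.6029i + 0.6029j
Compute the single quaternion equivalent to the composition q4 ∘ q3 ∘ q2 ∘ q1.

q2 · q1 = -0.1925 + 0.4186i - 0.5727j - 0.678k
q3 · q2 · q1 = 0.2065 - 0.7412i + 0.6292j - 0.1096k
q4 · q3 · q2 · q1 = -0.9341 + 0.1967i - 0.2703j + 0.1248k
-0.9341 + 0.1967i - 0.2703j + 0.1248k


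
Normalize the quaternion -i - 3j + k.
-0.3015i - 0.9045j + 0.3015k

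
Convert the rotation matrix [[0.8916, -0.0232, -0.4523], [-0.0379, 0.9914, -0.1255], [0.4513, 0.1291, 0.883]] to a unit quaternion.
0.9703 + 0.0656i - 0.2328j - 0.0038k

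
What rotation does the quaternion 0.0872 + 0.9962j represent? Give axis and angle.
axis = (0, 1, 0), θ = 170°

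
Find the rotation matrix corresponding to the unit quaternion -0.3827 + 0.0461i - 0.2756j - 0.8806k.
[[-0.7028, -0.6994, 0.1298], [0.6486, -0.5552, 0.5207], [-0.2921, 0.4501, 0.8438]]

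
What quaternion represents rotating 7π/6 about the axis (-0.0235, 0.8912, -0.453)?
-0.2588 - 0.0227i + 0.8608j - 0.4376k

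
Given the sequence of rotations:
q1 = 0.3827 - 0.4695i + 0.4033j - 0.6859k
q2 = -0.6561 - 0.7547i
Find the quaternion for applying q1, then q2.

q2 · q1 = -0.6054 + 0.0192i - 0.7823j + 0.1456k
-0.6054 + 0.0192i - 0.7823j + 0.1456k


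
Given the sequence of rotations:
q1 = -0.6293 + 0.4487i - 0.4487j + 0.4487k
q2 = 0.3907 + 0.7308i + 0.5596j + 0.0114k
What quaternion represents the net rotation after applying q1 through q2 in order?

q2 · q1 = -0.3278 - 0.0284i - 0.8503j - 0.4109k
-0.3278 - 0.0284i - 0.8503j - 0.4109k


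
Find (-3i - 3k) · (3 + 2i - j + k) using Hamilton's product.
9 - 12i - 3j - 6k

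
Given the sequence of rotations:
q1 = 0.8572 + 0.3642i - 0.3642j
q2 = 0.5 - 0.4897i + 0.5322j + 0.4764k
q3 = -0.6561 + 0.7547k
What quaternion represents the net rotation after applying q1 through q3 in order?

q2 · q1 = 0.8008 - 0.0642i + 0.4476j + 0.3929k
q3 · q2 · q1 = -0.8219 - 0.2957i - 0.3421j + 0.3466k
-0.8219 - 0.2957i - 0.3421j + 0.3466k


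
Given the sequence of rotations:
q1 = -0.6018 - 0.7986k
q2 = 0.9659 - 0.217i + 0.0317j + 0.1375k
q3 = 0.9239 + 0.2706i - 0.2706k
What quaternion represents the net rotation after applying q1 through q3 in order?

q2 · q1 = -0.4715 + 0.1053i - 0.1924j - 0.8541k
q3 · q2 · q1 = -0.6952 - 0.0824i + 0.0249j - 0.7136k
-0.6952 - 0.0824i + 0.0249j - 0.7136k


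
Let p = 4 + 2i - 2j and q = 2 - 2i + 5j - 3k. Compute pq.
22 + 2i + 22j - 6k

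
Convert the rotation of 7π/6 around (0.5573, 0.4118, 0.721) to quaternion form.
-0.2588 + 0.5383i + 0.3978j + 0.6964k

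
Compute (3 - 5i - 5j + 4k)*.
3 + 5i + 5j - 4k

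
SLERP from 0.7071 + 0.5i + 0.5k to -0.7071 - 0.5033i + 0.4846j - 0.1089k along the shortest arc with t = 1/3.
0.74 + 0.5244i - 0.1716j + 0.3848k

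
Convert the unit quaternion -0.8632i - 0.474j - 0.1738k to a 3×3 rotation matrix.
[[0.4902, 0.8183, 0.3], [0.8183, -0.5506, 0.1648], [0.3, 0.1648, -0.9396]]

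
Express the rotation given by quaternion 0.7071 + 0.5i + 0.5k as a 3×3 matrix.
[[0.5, -0.7071, 0.5], [0.7071, 0, -0.7071], [0.5, 0.7071, 0.5]]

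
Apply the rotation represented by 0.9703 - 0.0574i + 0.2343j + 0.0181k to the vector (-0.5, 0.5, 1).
(-0.023, 0.612, 1.061)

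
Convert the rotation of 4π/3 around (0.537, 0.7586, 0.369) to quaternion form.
-0.5 + 0.4651i + 0.657j + 0.3196k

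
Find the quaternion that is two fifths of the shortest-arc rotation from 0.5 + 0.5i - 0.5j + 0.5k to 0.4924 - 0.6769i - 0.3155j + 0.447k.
0.6139 + 0.0165i - 0.5235j + 0.5907k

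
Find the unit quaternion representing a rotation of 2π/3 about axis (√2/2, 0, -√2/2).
0.5 + 0.6124i - 0.6124k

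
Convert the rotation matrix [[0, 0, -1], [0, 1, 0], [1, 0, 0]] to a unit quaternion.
0.7071 - 0.7071j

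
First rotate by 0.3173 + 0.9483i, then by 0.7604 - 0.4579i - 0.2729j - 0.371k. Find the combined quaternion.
0.6755 + 0.5758i - 0.4384j + 0.1411k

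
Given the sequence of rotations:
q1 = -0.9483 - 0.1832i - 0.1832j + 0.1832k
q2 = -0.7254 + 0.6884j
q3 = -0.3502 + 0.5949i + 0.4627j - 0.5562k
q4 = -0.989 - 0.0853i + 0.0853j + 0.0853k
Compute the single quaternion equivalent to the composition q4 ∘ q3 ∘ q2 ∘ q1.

q2 · q1 = 0.814 + 0.259i - 0.5199j - 0.0068k
q3 · q2 · q1 = -0.2024 + 0.1012i + 0.4187j - 0.8795k
q4 · q3 · q2 · q1 = 0.2481 - 0.1936i - 0.4977j + 0.8082k
0.2481 - 0.1936i - 0.4977j + 0.8082k


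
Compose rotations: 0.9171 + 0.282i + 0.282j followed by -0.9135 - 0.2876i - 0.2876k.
-0.7567 - 0.4403i - 0.3387j - 0.3449k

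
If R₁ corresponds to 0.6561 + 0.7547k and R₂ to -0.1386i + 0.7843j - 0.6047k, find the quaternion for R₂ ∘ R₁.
0.4564 + 0.501i + 0.6192j - 0.3967k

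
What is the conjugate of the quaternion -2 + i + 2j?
-2 - i - 2j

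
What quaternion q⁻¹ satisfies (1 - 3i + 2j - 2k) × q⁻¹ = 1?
0.0556 + 0.1667i - 0.1111j + 0.1111k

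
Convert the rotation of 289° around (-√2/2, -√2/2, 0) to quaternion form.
-0.8141 - 0.4106i - 0.4106j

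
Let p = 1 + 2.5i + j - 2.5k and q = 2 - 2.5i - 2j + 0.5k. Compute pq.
11.5 - 2i + 5j - 7k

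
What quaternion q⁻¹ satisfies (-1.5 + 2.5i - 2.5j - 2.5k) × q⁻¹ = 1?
-0.0714 - 0.119i + 0.119j + 0.119k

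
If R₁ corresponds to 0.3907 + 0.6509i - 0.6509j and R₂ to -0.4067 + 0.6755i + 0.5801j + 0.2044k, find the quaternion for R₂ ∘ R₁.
-0.221 + 0.1322i + 0.6244j - 0.7374k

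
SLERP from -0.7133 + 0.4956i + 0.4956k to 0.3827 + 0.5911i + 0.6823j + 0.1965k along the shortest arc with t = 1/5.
-0.5488 + 0.6286i + 0.1969j + 0.5147k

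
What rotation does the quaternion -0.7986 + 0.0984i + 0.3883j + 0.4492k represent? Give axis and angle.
axis = (0.1635, 0.6452, 0.7463), θ = 286°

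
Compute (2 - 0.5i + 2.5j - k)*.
2 + 0.5i - 2.5j + k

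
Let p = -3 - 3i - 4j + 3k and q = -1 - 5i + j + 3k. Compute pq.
-17 + 3i - 5j - 35k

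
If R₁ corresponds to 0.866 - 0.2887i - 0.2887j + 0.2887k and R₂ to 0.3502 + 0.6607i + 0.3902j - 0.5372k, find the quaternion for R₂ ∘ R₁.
0.7618 + 0.4286i + 0.2012j - 0.4422k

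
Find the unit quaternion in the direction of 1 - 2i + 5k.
0.1826 - 0.3651i + 0.9129k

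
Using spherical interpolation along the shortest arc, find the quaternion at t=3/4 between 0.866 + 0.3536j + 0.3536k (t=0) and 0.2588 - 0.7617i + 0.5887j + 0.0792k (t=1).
0.4761 - 0.6269i + 0.592j + 0.1726k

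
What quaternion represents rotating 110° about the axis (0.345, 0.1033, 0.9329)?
0.5736 + 0.2826i + 0.0846j + 0.7642k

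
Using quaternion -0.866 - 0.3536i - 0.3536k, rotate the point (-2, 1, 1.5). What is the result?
(-1.737, -1.644, 1.237)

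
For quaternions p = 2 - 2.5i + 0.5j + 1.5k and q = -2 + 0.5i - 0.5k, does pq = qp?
No: pq = -2 + 5.75i - 1.5j - 4.25k ≠ -2 + 6.25i - 0.5j - 3.75k = qp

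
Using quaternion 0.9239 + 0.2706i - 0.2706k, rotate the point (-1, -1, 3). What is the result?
(-1.793, -1.707, 2.207)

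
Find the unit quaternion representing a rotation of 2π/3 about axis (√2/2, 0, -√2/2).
0.5 + 0.6124i - 0.6124k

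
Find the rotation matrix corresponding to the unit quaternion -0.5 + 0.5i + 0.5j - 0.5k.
[[0, 0, -1], [1, 0, 0], [0, -1, 0]]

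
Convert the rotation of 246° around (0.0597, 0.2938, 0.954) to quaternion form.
-0.5446 + 0.0501i + 0.2464j + 0.8001k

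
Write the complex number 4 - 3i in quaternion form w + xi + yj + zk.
4 - 3i + 0j + 0k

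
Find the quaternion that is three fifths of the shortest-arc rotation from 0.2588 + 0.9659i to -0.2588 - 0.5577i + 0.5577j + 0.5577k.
0.2876 + 0.8044i - 0.3676j - 0.3676k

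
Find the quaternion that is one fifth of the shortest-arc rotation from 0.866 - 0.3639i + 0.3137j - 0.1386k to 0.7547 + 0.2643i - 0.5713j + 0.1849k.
0.9559 - 0.2527i + 0.1299j - 0.0747k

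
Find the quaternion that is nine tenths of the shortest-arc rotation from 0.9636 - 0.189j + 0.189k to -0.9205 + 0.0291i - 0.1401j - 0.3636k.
0.9309 - 0.0263i + 0.1073j + 0.3481k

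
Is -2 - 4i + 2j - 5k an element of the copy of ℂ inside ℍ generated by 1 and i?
No. The quaternion -2 - 4i + 2j - 5k has j-coefficient y = 2 and k-coefficient z = -5, not both zero, so it does not lie in the complex subalgebra spanned by 1 and i.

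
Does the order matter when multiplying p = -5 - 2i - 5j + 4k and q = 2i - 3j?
Yes: pq = -11 + 2i + 23j + 16k ≠ -11 - 22i + 7j - 16k = qp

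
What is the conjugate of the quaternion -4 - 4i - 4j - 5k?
-4 + 4i + 4j + 5k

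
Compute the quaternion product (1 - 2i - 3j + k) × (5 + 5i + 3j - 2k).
26 - 2i - 11j + 12k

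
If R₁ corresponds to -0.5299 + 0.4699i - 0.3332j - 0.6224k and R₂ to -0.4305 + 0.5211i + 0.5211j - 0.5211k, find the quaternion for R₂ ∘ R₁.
-0.1674 - 0.9764i - 0.0532j + 0.1256k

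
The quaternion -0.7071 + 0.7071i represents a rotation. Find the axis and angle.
axis = (1, 0, 0), θ = 3π/2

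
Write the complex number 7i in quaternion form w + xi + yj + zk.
0 + 7i + 0j + 0k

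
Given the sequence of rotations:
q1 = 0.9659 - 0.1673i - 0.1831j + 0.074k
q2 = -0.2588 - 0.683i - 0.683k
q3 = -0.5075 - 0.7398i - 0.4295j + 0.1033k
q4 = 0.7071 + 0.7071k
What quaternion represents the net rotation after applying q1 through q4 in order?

q2 · q1 = -0.3137 - 0.7415i + 0.2122j - 0.5538k
q3 · q2 · q1 = -0.241 + 0.8243i - 0.4593j - 0.2268k
q4 · q3 · q2 · q1 = -0.01 + 0.9076i + 0.2581j - 0.3308k
-0.01 + 0.9076i + 0.2581j - 0.3308k


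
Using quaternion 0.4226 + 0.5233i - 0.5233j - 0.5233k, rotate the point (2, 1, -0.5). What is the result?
(0.199, -2.128, 0.827)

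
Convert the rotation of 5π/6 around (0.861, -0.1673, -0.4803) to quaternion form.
0.2588 + 0.8317i - 0.1616j - 0.4639k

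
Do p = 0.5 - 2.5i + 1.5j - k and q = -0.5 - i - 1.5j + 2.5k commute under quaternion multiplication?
No: pq = 2 + 3i + 5.75j + 7k ≠ 2 - 1.5i - 8.75j - 3.5k = qp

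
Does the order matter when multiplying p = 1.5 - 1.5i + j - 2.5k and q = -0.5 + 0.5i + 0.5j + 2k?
Yes: pq = 4.5 + 4.75i + 2j + 3k ≠ 4.5 - 1.75i - 1.5j + 5.5k = qp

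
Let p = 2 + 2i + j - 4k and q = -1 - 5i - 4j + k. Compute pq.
16 - 27i + 9j + 3k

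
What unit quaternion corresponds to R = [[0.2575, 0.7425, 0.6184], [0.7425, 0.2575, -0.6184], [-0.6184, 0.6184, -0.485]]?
0.5074 + 0.6093i + 0.6093j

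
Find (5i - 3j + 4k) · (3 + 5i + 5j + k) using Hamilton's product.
-14 - 8i + 6j + 52k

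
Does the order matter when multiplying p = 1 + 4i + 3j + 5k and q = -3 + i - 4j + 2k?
Yes: pq = -5 + 15i - 16j - 32k ≠ -5 - 37i - 10j + 6k = qp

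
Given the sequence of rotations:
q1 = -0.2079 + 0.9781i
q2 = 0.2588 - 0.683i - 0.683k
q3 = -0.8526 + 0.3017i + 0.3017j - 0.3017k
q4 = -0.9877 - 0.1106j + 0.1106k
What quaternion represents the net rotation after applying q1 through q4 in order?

q2 · q1 = 0.6142 + 0.3951i - 0.668j + 0.142k
q3 · q2 · q1 = -0.3985 - 0.3103i + 0.5928j - 0.6271k
q4 · q3 · q2 · q1 = 0.5285 + 0.3103i - 0.5758j + 0.541k
0.5285 + 0.3103i - 0.5758j + 0.541k


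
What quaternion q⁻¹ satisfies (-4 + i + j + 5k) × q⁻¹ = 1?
-0.093 - 0.0233i - 0.0233j - 0.1163k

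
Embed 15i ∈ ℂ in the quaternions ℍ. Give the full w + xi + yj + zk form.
0 + 15i + 0j + 0k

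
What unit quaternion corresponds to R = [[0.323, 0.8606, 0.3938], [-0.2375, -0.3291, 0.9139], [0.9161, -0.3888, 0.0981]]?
0.5225 - 0.6233i - 0.2499j - 0.5254k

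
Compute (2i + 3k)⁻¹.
-0.1538i - 0.2308k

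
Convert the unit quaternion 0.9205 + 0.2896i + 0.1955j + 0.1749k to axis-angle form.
axis = (0.7412, 0.5003, 0.4476), θ = 46°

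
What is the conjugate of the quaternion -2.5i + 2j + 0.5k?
2.5i - 2j - 0.5k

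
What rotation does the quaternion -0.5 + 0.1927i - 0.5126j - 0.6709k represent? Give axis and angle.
axis = (0.2225, -0.5919, -0.7747), θ = 4π/3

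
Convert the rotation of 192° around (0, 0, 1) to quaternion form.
-0.1045 + 0.9945k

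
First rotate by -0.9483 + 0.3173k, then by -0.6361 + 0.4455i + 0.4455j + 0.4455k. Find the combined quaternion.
0.4619 - 0.2811i - 0.5638j - 0.6243k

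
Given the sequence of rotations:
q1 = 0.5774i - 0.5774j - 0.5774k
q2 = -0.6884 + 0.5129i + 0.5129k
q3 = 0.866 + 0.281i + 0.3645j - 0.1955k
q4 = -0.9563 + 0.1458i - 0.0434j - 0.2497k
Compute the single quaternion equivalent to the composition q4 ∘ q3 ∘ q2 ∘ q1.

q2 · q1 = -0.1013i + 0.9898j + 0.1013k
q3 · q2 · q1 = -0.3125 + 0.1427i + 0.8485j + 0.4028k
q4 · q3 · q2 · q1 = 0.4154 + 0.0124i - 0.8922j - 0.1773k
0.4154 + 0.0124i - 0.8922j - 0.1773k


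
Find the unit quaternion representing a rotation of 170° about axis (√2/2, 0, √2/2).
0.0872 + 0.7044i + 0.7044k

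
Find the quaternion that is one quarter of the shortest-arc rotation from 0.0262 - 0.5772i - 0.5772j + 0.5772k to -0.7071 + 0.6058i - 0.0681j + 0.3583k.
0.2757 - 0.7308i - 0.4903j + 0.3867k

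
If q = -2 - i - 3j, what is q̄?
-2 + i + 3j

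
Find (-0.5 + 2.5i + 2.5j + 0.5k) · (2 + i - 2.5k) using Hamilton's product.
-2.25 - 1.75i + 11.75j - 0.25k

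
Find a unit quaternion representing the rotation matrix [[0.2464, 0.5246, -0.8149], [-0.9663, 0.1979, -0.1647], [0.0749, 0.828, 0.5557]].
0.7071 + 0.351i - 0.3146j - 0.5271k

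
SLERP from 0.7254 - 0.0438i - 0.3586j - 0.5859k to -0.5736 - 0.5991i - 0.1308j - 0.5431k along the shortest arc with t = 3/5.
0.8798 + 0.4541i - 0.1033j + 0.0949k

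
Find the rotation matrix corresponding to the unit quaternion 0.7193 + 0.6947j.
[[0.0348, 0, 0.9994], [0, 1, 0], [-0.9994, 0, 0.0348]]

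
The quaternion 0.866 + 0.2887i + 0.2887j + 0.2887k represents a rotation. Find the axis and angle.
axis = (√3/3, √3/3, √3/3), θ = π/3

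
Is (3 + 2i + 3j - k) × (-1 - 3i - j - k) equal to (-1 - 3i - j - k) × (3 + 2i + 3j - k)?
No: pq = 5 - 15i - j + 5k ≠ 5 - 7i - 11j - 9k = qp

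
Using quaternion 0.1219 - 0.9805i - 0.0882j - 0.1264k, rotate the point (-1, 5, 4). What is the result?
(0.972, -3.87, -5.106)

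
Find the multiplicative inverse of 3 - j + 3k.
0.1579 + 0.0526j - 0.1579k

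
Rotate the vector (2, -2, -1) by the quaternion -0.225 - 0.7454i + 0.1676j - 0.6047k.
(0.643, 2.268, 1.856)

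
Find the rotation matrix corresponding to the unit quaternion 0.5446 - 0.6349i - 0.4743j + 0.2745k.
[[0.3994, 0.3033, -0.8652], [0.9013, 0.0431, 0.4311], [0.168, -0.9519, -0.2561]]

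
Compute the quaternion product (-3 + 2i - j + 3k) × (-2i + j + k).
2 + 2i - 11j - 3k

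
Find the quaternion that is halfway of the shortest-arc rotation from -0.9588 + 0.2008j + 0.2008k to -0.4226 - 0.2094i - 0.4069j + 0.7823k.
-0.8028 - 0.1217i - 0.1198j + 0.5713k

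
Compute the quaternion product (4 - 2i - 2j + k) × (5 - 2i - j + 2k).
12 - 21i - 12j + 11k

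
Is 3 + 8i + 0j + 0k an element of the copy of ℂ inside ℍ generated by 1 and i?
Yes. The quaternion 3 + 8i has j- and k-coefficients y = z = 0, so it lies in the complex subalgebra spanned by 1 and i.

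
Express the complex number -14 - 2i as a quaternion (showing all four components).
-14 - 2i + 0j + 0k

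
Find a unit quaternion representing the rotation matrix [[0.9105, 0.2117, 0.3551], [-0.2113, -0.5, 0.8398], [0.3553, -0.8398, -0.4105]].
-0.5 + 0.8398i + 0.0001j + 0.2115k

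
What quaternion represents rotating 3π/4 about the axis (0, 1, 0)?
0.3827 + 0.9239j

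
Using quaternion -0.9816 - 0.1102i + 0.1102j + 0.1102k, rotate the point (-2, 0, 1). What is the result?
(-2.143, 0.289, 0.567)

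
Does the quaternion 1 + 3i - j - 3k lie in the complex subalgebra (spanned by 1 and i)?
No. The quaternion 1 + 3i - j - 3k has j-coefficient y = -1 and k-coefficient z = -3, not both zero, so it does not lie in the complex subalgebra spanned by 1 and i.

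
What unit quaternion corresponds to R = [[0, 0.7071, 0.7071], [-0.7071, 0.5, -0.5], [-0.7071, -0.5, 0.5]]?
0.7071 + 0.5j - 0.5k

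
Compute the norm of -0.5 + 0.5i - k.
1.225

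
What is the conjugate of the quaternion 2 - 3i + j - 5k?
2 + 3i - j + 5k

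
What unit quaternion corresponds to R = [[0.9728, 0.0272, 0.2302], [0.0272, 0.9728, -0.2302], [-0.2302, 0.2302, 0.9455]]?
0.9863 + 0.1167i + 0.1167j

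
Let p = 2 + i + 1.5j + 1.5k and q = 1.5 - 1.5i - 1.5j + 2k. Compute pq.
3.75 + 3.75i - 5j + 7k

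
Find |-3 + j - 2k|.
√14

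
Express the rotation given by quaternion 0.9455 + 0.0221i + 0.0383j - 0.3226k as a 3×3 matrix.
[[0.7889, 0.6117, 0.0582], [-0.6083, 0.7909, -0.0665], [-0.0867, 0.0171, 0.9961]]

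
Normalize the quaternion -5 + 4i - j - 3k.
-0.7001 + 0.5601i - 0.14j - 0.4201k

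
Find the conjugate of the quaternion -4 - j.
-4 + j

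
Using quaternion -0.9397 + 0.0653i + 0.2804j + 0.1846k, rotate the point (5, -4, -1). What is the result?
(2.842, -5.471, 1.998)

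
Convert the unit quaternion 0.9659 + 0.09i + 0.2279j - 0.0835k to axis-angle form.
axis = (0.3477, 0.8804, -0.3226), θ = π/6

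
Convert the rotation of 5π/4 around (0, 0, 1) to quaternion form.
-0.3827 + 0.9239k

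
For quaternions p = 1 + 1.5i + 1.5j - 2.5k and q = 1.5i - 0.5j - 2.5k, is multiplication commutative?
No: pq = -7.75 - 3.5i - 0.5j - 5.5k ≠ -7.75 + 6.5i - 0.5j + 0.5k = qp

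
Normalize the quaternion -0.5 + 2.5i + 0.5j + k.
-0.1796 + 0.898i + 0.1796j + 0.3592k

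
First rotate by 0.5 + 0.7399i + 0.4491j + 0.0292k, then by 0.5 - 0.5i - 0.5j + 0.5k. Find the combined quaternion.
0.8299 - 0.1192i + 0.3591j + 0.41k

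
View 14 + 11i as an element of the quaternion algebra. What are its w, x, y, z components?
14 + 11i + 0j + 0k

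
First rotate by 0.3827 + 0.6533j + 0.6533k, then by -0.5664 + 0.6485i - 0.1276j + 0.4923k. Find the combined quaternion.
-0.455 - 0.1568i - 0.8425j + 0.242k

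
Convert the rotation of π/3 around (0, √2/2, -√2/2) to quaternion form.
0.866 + 0.3536j - 0.3536k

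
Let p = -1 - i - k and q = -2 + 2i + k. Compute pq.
5 - j + k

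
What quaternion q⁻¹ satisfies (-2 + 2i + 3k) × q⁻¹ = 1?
-0.1176 - 0.1176i - 0.1765k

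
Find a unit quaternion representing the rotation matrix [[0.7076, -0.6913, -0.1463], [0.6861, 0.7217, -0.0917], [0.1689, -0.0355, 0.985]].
0.9239 + 0.0152i - 0.0853j + 0.3727k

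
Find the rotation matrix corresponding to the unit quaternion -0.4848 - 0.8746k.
[[-0.5299, -0.848, 0], [0.848, -0.5299, 0], [0, 0, 1]]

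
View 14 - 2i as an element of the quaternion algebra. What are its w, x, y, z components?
14 - 2i + 0j + 0k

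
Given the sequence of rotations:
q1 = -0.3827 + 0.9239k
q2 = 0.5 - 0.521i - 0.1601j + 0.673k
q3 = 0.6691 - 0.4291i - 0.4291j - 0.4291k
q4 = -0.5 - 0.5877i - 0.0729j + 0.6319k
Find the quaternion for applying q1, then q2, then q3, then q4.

q2 · q1 = -0.8131 + 0.0515i + 0.5426j + 0.2044k
q3 · q2 · q1 = -0.2014 + 0.5285i + 0.7776j + 0.2749k
q4 · q3 · q2 · q1 = 0.2943 - 0.6573i + 0.1214j - 0.6832k
0.2943 - 0.6573i + 0.1214j - 0.6832k


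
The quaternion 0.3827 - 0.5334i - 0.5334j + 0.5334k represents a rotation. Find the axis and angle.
axis = (-√3/3, -√3/3, √3/3), θ = 3π/4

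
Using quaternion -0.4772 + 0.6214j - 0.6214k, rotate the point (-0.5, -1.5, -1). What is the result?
(1.755, 0.134, 0.634)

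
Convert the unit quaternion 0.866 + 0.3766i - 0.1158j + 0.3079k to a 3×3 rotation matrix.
[[0.7836, -0.6205, 0.0313], [0.4461, 0.5267, -0.7236], [0.4325, 0.581, 0.6895]]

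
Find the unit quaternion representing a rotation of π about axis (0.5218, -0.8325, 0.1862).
0.5218i - 0.8325j + 0.1862k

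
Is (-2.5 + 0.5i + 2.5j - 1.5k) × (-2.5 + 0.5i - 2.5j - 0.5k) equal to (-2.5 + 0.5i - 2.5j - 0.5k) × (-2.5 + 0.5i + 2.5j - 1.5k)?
No: pq = 11.5 - 7.5i - 0.5j + 2.5k ≠ 11.5 + 2.5i + 0.5j + 7.5k = qp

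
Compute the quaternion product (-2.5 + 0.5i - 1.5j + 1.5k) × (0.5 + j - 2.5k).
4 + 2.5i - 2j + 7.5k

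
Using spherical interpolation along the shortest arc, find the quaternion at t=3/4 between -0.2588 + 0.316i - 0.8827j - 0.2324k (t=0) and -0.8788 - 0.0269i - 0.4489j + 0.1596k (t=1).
-0.7817 + 0.0699i - 0.6167j + 0.061k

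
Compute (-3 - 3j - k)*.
-3 + 3j + k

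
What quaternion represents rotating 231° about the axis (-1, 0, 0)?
-0.4305 - 0.9026i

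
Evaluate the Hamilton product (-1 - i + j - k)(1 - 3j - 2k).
-6i + 2j + 4k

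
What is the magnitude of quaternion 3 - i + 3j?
√19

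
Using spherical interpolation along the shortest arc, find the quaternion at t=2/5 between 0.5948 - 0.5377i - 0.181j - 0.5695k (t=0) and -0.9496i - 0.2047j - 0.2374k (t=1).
0.3842 - 0.7657i - 0.2071j - 0.4725k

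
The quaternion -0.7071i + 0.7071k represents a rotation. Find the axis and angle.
axis = (-√2/2, 0, √2/2), θ = π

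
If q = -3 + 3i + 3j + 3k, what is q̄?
-3 - 3i - 3j - 3k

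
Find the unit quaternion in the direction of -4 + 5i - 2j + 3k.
-0.5443 + 0.6804i - 0.2722j + 0.4082k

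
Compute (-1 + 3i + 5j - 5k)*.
-1 - 3i - 5j + 5k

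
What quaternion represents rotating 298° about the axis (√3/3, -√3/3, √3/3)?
-0.8572 + 0.2974i - 0.2974j + 0.2974k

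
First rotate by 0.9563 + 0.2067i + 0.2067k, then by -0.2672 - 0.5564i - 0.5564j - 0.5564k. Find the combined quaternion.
-0.0255 - 0.7023i - 0.5321j - 0.4723k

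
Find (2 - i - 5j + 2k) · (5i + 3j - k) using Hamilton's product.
22 + 9i + 15j + 20k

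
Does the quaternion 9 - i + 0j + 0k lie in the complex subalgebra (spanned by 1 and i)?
Yes. The quaternion 9 - i has j- and k-coefficients y = z = 0, so it lies in the complex subalgebra spanned by 1 and i.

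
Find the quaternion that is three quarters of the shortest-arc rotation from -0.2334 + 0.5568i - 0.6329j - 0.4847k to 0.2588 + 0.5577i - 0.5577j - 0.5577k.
0.1371 + 0.5713i - 0.5912j - 0.5526k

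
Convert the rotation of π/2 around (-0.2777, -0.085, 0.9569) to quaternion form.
0.7071 - 0.1964i - 0.0601j + 0.6766k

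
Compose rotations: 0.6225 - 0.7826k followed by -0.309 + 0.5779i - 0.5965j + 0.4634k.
0.1703 + 0.8266i + 0.0809j + 0.5303k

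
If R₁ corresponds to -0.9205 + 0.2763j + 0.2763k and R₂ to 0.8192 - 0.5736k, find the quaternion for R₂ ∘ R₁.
-0.5956 + 0.1585i + 0.2263j + 0.7543k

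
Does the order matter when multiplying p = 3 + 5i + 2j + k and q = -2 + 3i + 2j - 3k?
Yes: pq = -22 - 9i + 20j - 7k ≠ -22 + 7i - 16j - 15k = qp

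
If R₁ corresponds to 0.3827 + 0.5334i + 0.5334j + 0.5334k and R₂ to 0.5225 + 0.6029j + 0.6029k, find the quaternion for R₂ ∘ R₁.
-0.4432 + 0.2787i + 0.831j + 0.1878k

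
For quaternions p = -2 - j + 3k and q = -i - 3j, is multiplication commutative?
No: pq = -3 + 11i + 3j - k ≠ -3 - 7i + 9j + k = qp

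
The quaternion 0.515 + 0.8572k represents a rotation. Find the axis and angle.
axis = (0, 0, 1), θ = 118°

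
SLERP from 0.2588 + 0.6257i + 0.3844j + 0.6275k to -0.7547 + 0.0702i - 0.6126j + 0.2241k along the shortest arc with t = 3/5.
0.6896 + 0.2741i + 0.6505j + 0.1619k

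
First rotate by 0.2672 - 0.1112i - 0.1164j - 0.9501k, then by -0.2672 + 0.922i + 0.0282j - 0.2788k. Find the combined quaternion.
-0.2305 + 0.2168i + 0.9456j + 0.0752k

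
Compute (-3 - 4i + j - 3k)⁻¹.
-0.0857 + 0.1143i - 0.0286j + 0.0857k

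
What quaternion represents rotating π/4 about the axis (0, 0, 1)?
0.9239 + 0.3827k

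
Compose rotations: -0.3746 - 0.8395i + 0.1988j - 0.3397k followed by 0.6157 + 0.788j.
-0.3873 - 0.7846i - 0.1728j + 0.4524k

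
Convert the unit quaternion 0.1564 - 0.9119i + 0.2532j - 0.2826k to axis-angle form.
axis = (-0.9233, 0.2564, -0.2861), θ = 162°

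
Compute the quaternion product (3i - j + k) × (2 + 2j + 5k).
-3 - i - 17j + 8k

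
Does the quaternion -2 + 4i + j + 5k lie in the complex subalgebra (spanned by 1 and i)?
No. The quaternion -2 + 4i + j + 5k has j-coefficient y = 1 and k-coefficient z = 5, not both zero, so it does not lie in the complex subalgebra spanned by 1 and i.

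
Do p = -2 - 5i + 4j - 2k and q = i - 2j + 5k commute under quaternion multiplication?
No: pq = 23 + 14i + 27j - 4k ≠ 23 - 18i - 19j - 16k = qp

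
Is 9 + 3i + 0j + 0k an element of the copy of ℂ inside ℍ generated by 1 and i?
Yes. The quaternion 9 + 3i has j- and k-coefficients y = z = 0, so it lies in the complex subalgebra spanned by 1 and i.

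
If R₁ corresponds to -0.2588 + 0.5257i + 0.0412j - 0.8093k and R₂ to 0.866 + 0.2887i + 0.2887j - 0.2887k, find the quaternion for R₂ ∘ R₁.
-0.6214 + 0.1588i + 0.0428j - 0.766k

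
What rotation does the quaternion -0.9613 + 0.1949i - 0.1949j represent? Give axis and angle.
axis = (√2/2, -√2/2, 0), θ = 328°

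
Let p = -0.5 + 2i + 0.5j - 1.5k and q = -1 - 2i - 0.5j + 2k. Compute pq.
7.75 - 0.75i - 1.25j + 0.5k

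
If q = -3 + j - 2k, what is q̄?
-3 - j + 2k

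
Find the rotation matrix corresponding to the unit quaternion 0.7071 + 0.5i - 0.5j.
[[0.5, -0.5, -0.7071], [-0.5, 0.5, -0.7071], [0.7071, 0.7071, 0]]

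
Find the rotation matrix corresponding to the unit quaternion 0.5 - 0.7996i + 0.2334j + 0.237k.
[[0.7787, -0.6103, -0.1456], [-0.1363, -0.3911, 0.9102], [-0.6124, -0.689, -0.3877]]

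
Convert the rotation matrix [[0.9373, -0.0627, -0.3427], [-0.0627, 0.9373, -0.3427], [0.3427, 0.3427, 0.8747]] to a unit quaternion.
0.9682 + 0.177i - 0.177j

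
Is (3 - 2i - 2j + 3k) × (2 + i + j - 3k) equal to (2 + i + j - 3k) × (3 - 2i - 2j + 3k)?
No: pq = 19 + 2i - 4j - 3k ≠ 19 - 4i + 2j - 3k = qp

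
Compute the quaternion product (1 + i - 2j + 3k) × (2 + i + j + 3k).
-6 - 6i - 3j + 12k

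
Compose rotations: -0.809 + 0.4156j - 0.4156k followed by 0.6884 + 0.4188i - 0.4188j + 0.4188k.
-0.2088 - 0.3388i + 0.799j - 0.4509k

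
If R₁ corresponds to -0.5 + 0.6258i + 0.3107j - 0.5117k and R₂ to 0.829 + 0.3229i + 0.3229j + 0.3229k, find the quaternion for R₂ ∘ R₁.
-0.5517 + 0.0918i + 0.4634j - 0.6874k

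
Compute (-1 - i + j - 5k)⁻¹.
-0.0357 + 0.0357i - 0.0357j + 0.1786k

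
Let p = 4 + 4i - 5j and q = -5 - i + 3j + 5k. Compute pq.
-1 - 49i + 17j + 27k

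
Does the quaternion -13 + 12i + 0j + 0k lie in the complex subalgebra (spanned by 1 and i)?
Yes. The quaternion -13 + 12i has j- and k-coefficients y = z = 0, so it lies in the complex subalgebra spanned by 1 and i.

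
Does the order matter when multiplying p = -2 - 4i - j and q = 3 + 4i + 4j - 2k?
Yes: pq = 14 - 18i - 19j - 8k ≠ 14 - 22i - 3j + 16k = qp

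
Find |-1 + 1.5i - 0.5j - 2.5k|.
3.122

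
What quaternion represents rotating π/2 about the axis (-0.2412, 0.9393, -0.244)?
0.7071 - 0.1706i + 0.6642j - 0.1725k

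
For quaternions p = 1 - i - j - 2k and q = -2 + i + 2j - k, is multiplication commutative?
No: pq = -1 + 8i + j + 2k ≠ -1 - 2i + 7j + 4k = qp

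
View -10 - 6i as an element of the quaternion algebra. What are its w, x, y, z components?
-10 - 6i + 0j + 0k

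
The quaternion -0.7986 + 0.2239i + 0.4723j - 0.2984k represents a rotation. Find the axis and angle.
axis = (0.372, 0.7847, -0.4958), θ = 286°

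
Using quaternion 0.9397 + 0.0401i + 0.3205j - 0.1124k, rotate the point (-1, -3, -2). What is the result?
(-2.667, -2.434, -0.981)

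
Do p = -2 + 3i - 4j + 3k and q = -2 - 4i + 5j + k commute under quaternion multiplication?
No: pq = 33 - 17i - 17j - 9k ≠ 33 + 21i + 13j - 7k = qp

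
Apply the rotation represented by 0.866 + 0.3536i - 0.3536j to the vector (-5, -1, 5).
(-6.562, -2.562, -1.175)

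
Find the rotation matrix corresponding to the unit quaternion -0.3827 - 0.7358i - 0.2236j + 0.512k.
[[0.3757, 0.7209, -0.5823], [-0.0628, -0.6071, -0.7921], [-0.9246, 0.3342, -0.1828]]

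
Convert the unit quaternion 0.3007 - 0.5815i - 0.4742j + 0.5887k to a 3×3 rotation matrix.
[[-0.1429, 0.1975, -0.9698], [0.9055, -0.3694, -0.2086], [-0.3995, -0.908, -0.126]]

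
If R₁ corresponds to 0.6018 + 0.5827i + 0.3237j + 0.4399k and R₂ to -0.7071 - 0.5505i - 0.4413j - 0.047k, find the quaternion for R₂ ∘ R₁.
0.0588 - 0.9222i - 0.2797j - 0.2604k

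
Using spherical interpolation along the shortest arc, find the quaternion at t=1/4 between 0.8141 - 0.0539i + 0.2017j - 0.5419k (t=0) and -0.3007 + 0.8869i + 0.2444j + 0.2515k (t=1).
0.7762 - 0.3242i + 0.092j - 0.5328k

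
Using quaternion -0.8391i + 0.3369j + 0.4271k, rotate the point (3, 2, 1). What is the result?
(-0.623, -2.954, -2.21)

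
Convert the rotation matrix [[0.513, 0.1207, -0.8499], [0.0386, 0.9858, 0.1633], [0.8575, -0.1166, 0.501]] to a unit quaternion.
0.866 - 0.0808i - 0.4929j - 0.0237k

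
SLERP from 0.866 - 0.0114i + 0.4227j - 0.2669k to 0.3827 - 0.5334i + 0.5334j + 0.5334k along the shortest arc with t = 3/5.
0.6851 - 0.3761i + 0.5752j + 0.2414k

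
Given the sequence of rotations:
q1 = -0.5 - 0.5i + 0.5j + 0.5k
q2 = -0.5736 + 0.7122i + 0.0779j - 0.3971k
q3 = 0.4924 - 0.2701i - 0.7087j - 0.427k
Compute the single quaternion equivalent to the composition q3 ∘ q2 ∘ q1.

q2 · q1 = 0.8025 + 0.1682i - 0.4833j + 0.3068k
q3 · q2 · q1 = 0.2291 - 0.5577i - 0.7957j + 0.0581k
0.2291 - 0.5577i - 0.7957j + 0.0581k


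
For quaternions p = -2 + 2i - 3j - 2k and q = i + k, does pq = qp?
No: pq = -5i - 4j + k ≠ i + 4j - 5k = qp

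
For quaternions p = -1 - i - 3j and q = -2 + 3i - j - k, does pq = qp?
No: pq = 2 + 2i + 6j + 11k ≠ 2 - 4i + 8j - 9k = qp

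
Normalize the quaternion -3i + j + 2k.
-0.8018i + 0.2673j + 0.5345k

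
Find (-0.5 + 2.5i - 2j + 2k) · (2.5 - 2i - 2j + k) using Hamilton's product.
-2.25 + 9.25i - 10.5j - 4.5k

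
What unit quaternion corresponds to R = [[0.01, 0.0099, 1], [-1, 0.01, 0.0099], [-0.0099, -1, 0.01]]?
0.5074 - 0.4975i + 0.4975j - 0.4975k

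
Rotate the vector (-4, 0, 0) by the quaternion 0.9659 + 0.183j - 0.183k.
(-3.464, 1.414, 1.414)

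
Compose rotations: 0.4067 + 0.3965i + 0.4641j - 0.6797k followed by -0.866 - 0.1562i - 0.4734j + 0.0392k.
-0.0439 - 0.1033i - 0.6851j + 0.7198k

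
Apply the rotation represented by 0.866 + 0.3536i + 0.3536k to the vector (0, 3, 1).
(-1.587, 0.887, 2.587)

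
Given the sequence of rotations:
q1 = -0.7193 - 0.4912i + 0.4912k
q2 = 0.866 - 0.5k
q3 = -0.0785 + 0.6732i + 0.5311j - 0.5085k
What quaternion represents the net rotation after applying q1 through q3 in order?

q2 · q1 = -0.3773 - 0.4254i + 0.2456j + 0.785k
q3 · q2 · q1 = 0.5847 + 0.3212i - 0.5318j + 0.5215k
0.5847 + 0.3212i - 0.5318j + 0.5215k


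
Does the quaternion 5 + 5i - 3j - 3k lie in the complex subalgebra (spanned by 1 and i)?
No. The quaternion 5 + 5i - 3j - 3k has j-coefficient y = -3 and k-coefficient z = -3, not both zero, so it does not lie in the complex subalgebra spanned by 1 and i.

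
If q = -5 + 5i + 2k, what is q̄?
-5 - 5i - 2k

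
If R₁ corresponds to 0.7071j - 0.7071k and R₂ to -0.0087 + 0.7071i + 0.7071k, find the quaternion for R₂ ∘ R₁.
0.5 - 0.5i + 0.4938j + 0.5061k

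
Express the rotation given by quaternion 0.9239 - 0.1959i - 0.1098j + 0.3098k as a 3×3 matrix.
[[0.7839, -0.5294, -0.3243], [0.6155, 0.7313, 0.294], [0.0815, -0.43, 0.8991]]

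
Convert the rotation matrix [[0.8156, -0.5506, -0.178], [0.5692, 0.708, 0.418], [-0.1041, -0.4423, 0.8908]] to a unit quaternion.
0.9239 - 0.2328i - 0.02j + 0.303k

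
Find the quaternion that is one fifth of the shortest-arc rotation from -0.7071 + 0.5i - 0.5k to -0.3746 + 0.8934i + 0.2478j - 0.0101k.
-0.6696 + 0.612i + 0.0546j - 0.4173k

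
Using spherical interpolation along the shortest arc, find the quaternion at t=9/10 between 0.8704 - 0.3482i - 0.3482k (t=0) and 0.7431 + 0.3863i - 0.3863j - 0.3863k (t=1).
0.7846 + 0.3169i - 0.3565j - 0.396k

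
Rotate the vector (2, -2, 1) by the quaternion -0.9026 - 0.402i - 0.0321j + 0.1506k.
(1.247, -2.49, -1.115)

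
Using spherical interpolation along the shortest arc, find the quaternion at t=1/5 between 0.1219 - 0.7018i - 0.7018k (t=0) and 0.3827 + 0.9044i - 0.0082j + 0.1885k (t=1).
0.0169 - 0.7814i + 0.0018j - 0.6238k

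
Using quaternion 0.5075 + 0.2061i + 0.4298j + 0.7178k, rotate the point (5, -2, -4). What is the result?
(-3.825, 3.128, -4.537)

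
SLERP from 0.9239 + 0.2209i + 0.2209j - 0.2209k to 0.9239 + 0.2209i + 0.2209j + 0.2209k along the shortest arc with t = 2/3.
0.9447 + 0.2259i + 0.2259j + 0.0742k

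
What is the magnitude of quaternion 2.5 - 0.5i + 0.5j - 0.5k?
√7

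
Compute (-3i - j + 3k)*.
3i + j - 3k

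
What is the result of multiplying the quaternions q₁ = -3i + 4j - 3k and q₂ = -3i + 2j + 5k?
-2 + 26i + 24j + 6k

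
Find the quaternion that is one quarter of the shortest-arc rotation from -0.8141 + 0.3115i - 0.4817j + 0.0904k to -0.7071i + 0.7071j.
-0.6569 + 0.4575i - 0.5949j + 0.0729k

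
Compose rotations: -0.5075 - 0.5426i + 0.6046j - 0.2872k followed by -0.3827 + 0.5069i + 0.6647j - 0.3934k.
-0.0456 - 0.0027i - 0.2097j + 0.9767k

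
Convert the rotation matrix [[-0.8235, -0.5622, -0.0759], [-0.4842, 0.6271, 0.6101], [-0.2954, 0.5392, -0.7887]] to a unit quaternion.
0.061 - 0.2907i + 0.8999j + 0.3193k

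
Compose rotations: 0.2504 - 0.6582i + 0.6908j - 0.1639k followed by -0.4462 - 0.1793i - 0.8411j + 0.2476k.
0.3919 + 0.2156i - 0.7112j - 0.5423k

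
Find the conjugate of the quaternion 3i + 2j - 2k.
-3i - 2j + 2k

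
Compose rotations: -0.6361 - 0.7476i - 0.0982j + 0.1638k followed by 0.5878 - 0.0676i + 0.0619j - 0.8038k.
-0.2867 - 0.4652i + 0.5149j + 0.6605k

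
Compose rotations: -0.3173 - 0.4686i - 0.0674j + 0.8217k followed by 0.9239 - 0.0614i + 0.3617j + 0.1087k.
-0.3869 - 0.1089i - 0.1775j + 0.8983k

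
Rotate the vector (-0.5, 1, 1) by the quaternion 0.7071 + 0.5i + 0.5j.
(0.957, -0.457, 1.061)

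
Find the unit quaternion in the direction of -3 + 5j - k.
-0.5071 + 0.8452j - 0.169k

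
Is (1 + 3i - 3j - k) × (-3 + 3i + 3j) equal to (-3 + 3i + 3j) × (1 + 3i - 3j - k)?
No: pq = -3 - 3i + 9j + 21k ≠ -3 - 9i + 15j - 15k = qp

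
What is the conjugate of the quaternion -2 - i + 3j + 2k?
-2 + i - 3j - 2k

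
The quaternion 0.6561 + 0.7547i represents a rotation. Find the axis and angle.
axis = (1, 0, 0), θ = 98°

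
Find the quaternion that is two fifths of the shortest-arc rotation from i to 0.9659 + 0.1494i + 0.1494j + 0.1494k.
0.5258 + 0.8428i + 0.0813j + 0.0813k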